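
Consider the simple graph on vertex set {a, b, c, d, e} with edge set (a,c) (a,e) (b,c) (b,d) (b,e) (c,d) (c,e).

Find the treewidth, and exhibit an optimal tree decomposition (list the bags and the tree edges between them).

Treewidth 2.
Bags: B1 = {b, c, e}  B2 = {b, c, d}  B3 = {a, c, e}
Tree: B1–B2, B1–B3

The largest bag has 3 vertices, giving width 2; this decomposition certifies tw(G) ≤ 2. Conversely, {b, c, d} is a clique of size 3, and the vertices of any clique must share a bag in every tree decomposition; so some bag has ≥ 3 vertices and tw(G) ≥ 2. Combining the bounds, tw(G) = 2.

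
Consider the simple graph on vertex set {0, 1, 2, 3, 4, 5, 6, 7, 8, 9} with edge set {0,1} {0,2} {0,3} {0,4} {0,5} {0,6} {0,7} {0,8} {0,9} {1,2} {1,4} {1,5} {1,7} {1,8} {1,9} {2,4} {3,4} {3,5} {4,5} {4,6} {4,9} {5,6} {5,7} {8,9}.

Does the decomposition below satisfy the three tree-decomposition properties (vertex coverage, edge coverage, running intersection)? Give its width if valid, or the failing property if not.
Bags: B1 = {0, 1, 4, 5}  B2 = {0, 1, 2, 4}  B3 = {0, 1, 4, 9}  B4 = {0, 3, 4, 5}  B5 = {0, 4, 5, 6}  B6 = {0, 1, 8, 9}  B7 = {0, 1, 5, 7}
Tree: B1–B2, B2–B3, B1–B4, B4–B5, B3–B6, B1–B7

Checking the three conditions: (i) the bags cover all of {0, 1, 2, 3, 4, 5, 6, 7, 8, 9}; (ii) for each edge, some bag contains both endpoints; (iii) the bags containing any fixed vertex form a subtree. All hold, so the decomposition is valid with width 4 − 1 = 3.

Yes; width 3.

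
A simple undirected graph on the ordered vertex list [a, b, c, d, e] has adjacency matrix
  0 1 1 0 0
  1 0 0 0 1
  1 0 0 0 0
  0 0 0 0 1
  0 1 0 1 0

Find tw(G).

1

A width-1 tree decomposition is:
Bags: B1 = {a, c}  B2 = {a, b}  B3 = {b, e}  B4 = {d, e}
Tree: B1–B2, B2–B3, B3–B4
Every bag has size at most 2, so the width is 2 − 1 = 1 and tw(G) ≤ 1. Since G has at least one edge (e.g. c–a), it is not an edgeless graph, so tw(G) ≥ 1. Hence tw(G) = 1 exactly.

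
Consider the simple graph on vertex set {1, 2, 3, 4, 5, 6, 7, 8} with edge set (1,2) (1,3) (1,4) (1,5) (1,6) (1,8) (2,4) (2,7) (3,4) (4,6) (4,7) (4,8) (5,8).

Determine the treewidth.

A width-2 tree decomposition is:
Bags: B1 = {1, 4, 8}  B2 = {1, 2, 4}  B3 = {1, 3, 4}  B4 = {1, 5, 8}  B5 = {1, 4, 6}  B6 = {2, 4, 7}
Tree: B1–B2, B1–B3, B1–B4, B1–B5, B2–B6
The largest bag has 3 vertices, giving width 2; this decomposition certifies tw(G) ≤ 2. Conversely, {1, 4, 8} is a clique of size 3, and the vertices of any clique must share a bag in every tree decomposition; so some bag has ≥ 3 vertices and tw(G) ≥ 2. Hence tw(G) = 2 exactly.

2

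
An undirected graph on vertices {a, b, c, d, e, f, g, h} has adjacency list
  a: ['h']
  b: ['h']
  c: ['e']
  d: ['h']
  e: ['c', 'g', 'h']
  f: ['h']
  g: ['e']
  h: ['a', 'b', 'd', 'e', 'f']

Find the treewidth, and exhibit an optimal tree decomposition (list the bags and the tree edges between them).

Each bag holds 2 vertices, so the decomposition has width 1, which upper-bounds the treewidth. Since G has at least one edge (e.g. e–h), it is not an edgeless graph, so tw(G) ≥ 1. Combining the bounds, tw(G) = 1.

Treewidth 1.
One such decomposition:
Bags: B1 = {e, h}  B2 = {c, e}  B3 = {d, h}  B4 = {a, h}  B5 = {f, h}  B6 = {e, g}  B7 = {b, h}
Tree: B1–B2, B1–B3, B3–B4, B3–B5, B2–B6, B1–B7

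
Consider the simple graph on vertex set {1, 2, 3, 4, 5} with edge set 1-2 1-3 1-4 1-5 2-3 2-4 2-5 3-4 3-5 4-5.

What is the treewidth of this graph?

A width-4 tree decomposition is:
Bags: B1 = {1, 2, 3, 4, 5}
Tree: (single bag)
With just one bag of size 5, the width is 5 − 1 = 4, so tw(G) ≤ 4. On the other hand G contains the 5-clique {1, 2, 3, 4, 5}. A clique must lie in a single bag of any decomposition, so no decomposition can have width below 4. Combining the bounds, tw(G) = 4.

4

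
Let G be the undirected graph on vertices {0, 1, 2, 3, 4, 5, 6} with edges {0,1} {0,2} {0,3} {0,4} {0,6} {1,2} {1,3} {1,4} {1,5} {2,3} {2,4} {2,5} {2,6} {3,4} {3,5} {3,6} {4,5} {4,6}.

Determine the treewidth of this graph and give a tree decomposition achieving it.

Treewidth 4.
One optimal decomposition is:
Bags: B1 = {0, 1, 2, 3, 4}  B2 = {0, 2, 3, 4, 6}  B3 = {1, 2, 3, 4, 5}
Tree: B1–B2, B1–B3

Each bag holds 5 vertices, so the decomposition has width 4, which upper-bounds the treewidth. Conversely, {0, 1, 2, 3, 4} is a clique of size 5, and the vertices of any clique must share a bag in every tree decomposition; so some bag has ≥ 5 vertices and tw(G) ≥ 4. Therefore the treewidth is 4.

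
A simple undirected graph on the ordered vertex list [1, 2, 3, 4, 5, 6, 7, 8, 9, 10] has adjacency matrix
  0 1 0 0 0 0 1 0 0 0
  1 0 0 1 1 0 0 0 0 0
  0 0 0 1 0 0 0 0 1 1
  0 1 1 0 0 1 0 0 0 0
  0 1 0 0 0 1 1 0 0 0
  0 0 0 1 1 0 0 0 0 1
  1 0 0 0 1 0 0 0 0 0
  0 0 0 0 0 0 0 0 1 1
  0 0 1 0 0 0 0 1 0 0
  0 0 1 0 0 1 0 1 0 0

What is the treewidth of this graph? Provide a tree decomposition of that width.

The largest bag has 3 vertices, giving width 2; this decomposition certifies tw(G) ≤ 2. For the lower bound, G contains the cycle 7–1–2–5–7, so G is not a forest; only forests have treewidth ≤ 1, hence tw(G) ≥ 2. Hence tw(G) = 2 exactly.

Treewidth 2.
One such decomposition:
Bags: B1 = {1, 5, 7}  B2 = {1, 2, 5}  B3 = {2, 5, 6}  B4 = {2, 4, 6}  B5 = {4, 6, 10}  B6 = {3, 4, 10}  B7 = {3, 8, 10}  B8 = {3, 8, 9}
Tree: B1–B2, B2–B3, B3–B4, B4–B5, B5–B6, B6–B7, B7–B8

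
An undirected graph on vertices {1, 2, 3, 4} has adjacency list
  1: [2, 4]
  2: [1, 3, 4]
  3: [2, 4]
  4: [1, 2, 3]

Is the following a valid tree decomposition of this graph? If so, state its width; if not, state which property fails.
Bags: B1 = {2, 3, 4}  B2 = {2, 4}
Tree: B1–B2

A tree decomposition must satisfy three properties: every vertex lies in some bag; for every edge, both endpoints lie together in some bag; and for every vertex, the bags containing it form a connected subtree. Here vertex 1 appears in no bag, so the decomposition is invalid.

No — vertex 1 appears in no bag.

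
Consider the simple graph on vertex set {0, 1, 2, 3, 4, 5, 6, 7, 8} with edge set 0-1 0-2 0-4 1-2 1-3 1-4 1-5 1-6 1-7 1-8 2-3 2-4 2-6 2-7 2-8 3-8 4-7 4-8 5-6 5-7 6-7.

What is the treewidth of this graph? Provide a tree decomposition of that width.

Every bag has size at most 4, so the width is 4 − 1 = 3 and tw(G) ≤ 3. For the lower bound, the 4 vertices {1, 2, 3, 8} are pairwise adjacent, and any tree decomposition puts a clique entirely inside one bag — forcing width ≥ 3. Hence tw(G) = 3 exactly.

Treewidth 3.
One such decomposition:
Bags: B1 = {1, 2, 3, 8}  B2 = {1, 2, 4, 8}  B3 = {1, 2, 4, 7}  B4 = {0, 1, 2, 4}  B5 = {1, 2, 6, 7}  B6 = {1, 5, 6, 7}
Tree: B1–B2, B2–B3, B3–B4, B3–B5, B5–B6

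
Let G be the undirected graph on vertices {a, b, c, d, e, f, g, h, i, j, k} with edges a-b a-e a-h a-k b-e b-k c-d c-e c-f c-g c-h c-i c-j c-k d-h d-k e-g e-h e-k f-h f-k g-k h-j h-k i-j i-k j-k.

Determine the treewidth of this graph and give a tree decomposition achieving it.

Treewidth 3.
One such decomposition:
Bags: B1 = {c, h, j, k}  B2 = {c, e, h, k}  B3 = {a, e, h, k}  B4 = {c, f, h, k}  B5 = {c, e, g, k}  B6 = {a, b, e, k}  B7 = {c, d, h, k}  B8 = {c, i, j, k}
Tree: B1–B2, B2–B3, B1–B4, B2–B5, B3–B6, B1–B7, B1–B8

Each bag holds 4 vertices, so the decomposition has width 3, which upper-bounds the treewidth. On the other hand G contains the 4-clique {c, e, g, k}. A clique must lie in a single bag of any decomposition, so no decomposition can have width below 3. Hence tw(G) = 3 exactly.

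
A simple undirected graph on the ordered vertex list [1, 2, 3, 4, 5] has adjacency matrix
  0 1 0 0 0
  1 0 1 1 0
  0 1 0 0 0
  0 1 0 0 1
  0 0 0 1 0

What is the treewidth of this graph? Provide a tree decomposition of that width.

Treewidth 1.
One such decomposition:
Bags: B1 = {2, 4}  B2 = {1, 2}  B3 = {4, 5}  B4 = {2, 3}
Tree: B1–B2, B1–B3, B2–B4

Every bag has size at most 2, so the width is 2 − 1 = 1 and tw(G) ≤ 1. G has an edge, so its treewidth is at least 1. Hence tw(G) = 1 exactly.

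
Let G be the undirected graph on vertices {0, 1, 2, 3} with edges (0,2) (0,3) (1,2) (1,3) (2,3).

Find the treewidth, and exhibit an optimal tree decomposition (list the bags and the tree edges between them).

Treewidth 2.
Bags: B1 = {1, 2, 3}  B2 = {0, 2, 3}
Tree: B1–B2

The largest bag has 3 vertices, giving width 2; this decomposition certifies tw(G) ≤ 2. On the other hand G contains the 3-clique {0, 2, 3}. A clique must lie in a single bag of any decomposition, so no decomposition can have width below 2. Combining the bounds, tw(G) = 2.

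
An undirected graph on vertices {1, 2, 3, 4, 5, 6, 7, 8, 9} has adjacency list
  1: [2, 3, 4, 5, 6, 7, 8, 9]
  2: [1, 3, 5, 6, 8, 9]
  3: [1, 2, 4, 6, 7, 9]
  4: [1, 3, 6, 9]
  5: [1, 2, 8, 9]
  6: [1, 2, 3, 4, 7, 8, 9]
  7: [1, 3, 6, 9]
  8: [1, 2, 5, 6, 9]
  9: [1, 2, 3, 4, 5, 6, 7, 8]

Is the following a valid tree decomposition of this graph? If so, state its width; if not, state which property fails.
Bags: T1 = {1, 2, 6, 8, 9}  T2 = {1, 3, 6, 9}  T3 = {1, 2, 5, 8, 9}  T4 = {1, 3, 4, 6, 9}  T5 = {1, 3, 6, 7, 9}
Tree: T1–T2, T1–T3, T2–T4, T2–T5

A tree decomposition must satisfy three properties: every vertex lies in some bag; for every edge, both endpoints lie together in some bag; and for every vertex, the bags containing it form a connected subtree. Here edge (2,3) lies in no bag, so the decomposition is invalid.

No — edge (2,3) lies in no bag.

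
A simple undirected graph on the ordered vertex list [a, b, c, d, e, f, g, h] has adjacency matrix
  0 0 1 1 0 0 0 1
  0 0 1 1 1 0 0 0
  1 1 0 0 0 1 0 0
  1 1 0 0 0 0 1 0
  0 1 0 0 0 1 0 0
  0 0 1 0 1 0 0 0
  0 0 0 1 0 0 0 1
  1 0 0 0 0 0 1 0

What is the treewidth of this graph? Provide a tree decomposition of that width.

Treewidth 2.
One optimal decomposition is:
Bags: B1 = {d, g, h}  B2 = {a, d, h}  B3 = {a, b, d}  B4 = {a, b, c}  B5 = {b, c, e}  B6 = {c, e, f}
Tree: B1–B2, B2–B3, B3–B4, B4–B5, B5–B6

Every bag has size at most 3, so the width is 3 − 1 = 2 and tw(G) ≤ 2. For the lower bound, G contains the cycle g–h–a–d–g, so G is not a forest; only forests have treewidth ≤ 1, hence tw(G) ≥ 2. The upper and lower bounds meet at 2, so that is the treewidth.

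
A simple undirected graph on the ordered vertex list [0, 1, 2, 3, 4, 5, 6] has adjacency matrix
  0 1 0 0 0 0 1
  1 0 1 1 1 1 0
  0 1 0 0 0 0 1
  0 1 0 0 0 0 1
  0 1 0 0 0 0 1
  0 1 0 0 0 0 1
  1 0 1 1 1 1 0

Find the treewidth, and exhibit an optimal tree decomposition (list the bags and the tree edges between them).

Treewidth 2.
Bags: B1 = {1, 4, 6}  B2 = {1, 5, 6}  B3 = {1, 2, 6}  B4 = {1, 3, 6}  B5 = {0, 1, 6}
Tree: B1–B2, B2–B3, B3–B4, B4–B5

Each bag holds 3 vertices, so the decomposition has width 2, which upper-bounds the treewidth. For the lower bound, G contains the cycle 1–4–6–5–1, so G is not a forest; only forests have treewidth ≤ 1, hence tw(G) ≥ 2. Hence tw(G) = 2 exactly.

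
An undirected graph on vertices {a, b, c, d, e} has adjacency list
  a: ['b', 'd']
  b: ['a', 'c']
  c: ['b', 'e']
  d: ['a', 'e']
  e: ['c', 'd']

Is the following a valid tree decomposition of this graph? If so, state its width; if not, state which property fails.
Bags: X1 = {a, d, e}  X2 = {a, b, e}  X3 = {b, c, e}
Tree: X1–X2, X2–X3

Yes; width 2.

Checking the three conditions: (i) the bags cover all of {a, b, c, d, e}; (ii) for each edge, some bag contains both endpoints; (iii) the bags containing any fixed vertex form a subtree. All hold, so the decomposition is valid with width 3 − 1 = 2.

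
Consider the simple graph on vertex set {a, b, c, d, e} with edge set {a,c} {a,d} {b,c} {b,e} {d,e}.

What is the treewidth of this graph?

A width-2 tree decomposition is:
Bags: B1 = {b, d, e}  B2 = {b, c, d}  B3 = {a, c, d}
Tree: B1–B2, B2–B3
The largest bag has 3 vertices, giving width 2; this decomposition certifies tw(G) ≤ 2. The edges d–e–b–c–a–d form a cycle, so G is not a tree and its treewidth is at least 2. Hence tw(G) = 2 exactly.

2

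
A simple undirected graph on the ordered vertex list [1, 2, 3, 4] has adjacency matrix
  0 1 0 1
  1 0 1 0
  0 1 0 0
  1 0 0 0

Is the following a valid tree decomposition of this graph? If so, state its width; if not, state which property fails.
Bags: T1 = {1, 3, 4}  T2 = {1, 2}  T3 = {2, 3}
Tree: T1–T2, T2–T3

No — bags containing vertex 3 are not connected in the tree.

A tree decomposition must satisfy three properties: every vertex lies in some bag; for every edge, both endpoints lie together in some bag; and for every vertex, the bags containing it form a connected subtree. Here bags containing vertex 3 are not connected in the tree, so the decomposition is invalid.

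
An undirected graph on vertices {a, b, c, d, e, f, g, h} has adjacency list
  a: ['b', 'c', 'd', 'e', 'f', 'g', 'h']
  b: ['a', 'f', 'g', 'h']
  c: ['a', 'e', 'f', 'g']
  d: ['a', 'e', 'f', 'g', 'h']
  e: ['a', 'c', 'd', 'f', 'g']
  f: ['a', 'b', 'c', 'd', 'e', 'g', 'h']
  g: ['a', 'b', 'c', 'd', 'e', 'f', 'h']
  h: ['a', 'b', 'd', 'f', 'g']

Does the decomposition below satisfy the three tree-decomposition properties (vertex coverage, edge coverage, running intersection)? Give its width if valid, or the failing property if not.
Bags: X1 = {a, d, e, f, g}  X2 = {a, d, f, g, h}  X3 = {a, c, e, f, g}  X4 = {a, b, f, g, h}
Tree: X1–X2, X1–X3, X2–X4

Vertex coverage: the bags together contain {a, b, c, d, e, f, g, h}, the full vertex set. Edge coverage: each edge of G has both endpoints in at least one bag. Running intersection: for every vertex, the bags containing it form a connected subtree. All three properties hold, so this is a valid tree decomposition of width max|bag| − 1 = 4, and hence tw(G) ≤ 4.

Yes; width 4.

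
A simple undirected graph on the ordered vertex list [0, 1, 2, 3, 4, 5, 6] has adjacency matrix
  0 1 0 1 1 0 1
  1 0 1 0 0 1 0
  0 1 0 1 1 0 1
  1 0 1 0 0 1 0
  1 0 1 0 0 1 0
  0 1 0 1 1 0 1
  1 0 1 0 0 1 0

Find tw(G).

3

A width-3 tree decomposition is:
Bags: B1 = {0, 1, 2, 5}  B2 = {0, 2, 3, 5}  B3 = {0, 2, 5, 6}  B4 = {0, 2, 4, 5}
Tree: B1–B2, B2–B3, B3–B4
Every bag has size at most 4, so the width is 4 − 1 = 3 and tw(G) ≤ 3. For the lower bound: the 4 vertex sets {1,5}, {0,3}, {2}, {6} are disjoint, each induces a connected subgraph, and every pair is joined by at least one edge of G. Contracting each set to a single vertex therefore yields K_{4} as a minor, and since treewidth is minor-monotone, tw(G) ≥ tw(K_{4}) = 3. Hence tw(G) = 3 exactly.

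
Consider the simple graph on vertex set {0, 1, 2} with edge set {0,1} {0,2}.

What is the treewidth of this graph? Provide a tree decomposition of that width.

The largest bag has 2 vertices, giving width 1; this decomposition certifies tw(G) ≤ 1. Since G has at least one edge (e.g. 1–0), it is not an edgeless graph, so tw(G) ≥ 1. Therefore the treewidth is 1.

Treewidth 1.
Bags: B1 = {0, 1}  B2 = {0, 2}
Tree: B1–B2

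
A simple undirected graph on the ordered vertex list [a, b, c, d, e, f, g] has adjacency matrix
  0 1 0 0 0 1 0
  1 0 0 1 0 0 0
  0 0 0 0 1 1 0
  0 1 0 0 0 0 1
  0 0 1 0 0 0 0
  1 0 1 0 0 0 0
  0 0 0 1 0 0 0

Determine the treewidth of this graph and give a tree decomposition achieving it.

Each bag holds 2 vertices, so the decomposition has width 1, which upper-bounds the treewidth. Any graph with an edge has treewidth ≥ 1, and G has the edge e–c. Hence tw(G) = 1 exactly.

Treewidth 1.
One optimal decomposition is:
Bags: B1 = {c, e}  B2 = {c, f}  B3 = {a, f}  B4 = {a, b}  B5 = {b, d}  B6 = {d, g}
Tree: B1–B2, B2–B3, B3–B4, B4–B5, B5–B6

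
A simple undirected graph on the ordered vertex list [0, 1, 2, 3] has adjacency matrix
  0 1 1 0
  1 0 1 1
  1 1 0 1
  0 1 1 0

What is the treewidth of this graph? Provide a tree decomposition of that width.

The largest bag has 3 vertices, giving width 2; this decomposition certifies tw(G) ≤ 2. For the lower bound, the 3 vertices {0, 1, 2} are pairwise adjacent, and any tree decomposition puts a clique entirely inside one bag — forcing width ≥ 2. The upper and lower bounds meet at 2, so that is the treewidth.

Treewidth 2.
One such decomposition:
Bags: B1 = {0, 1, 2}  B2 = {1, 2, 3}
Tree: B1–B2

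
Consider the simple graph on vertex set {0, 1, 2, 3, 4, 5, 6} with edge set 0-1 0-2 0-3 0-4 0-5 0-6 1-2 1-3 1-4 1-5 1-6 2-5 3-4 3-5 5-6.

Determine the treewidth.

3

A width-3 tree decomposition is:
Bags: B1 = {0, 1, 3, 4}  B2 = {0, 1, 3, 5}  B3 = {0, 1, 2, 5}  B4 = {0, 1, 5, 6}
Tree: B1–B2, B2–B3, B2–B4
Each bag holds 4 vertices, so the decomposition has width 3, which upper-bounds the treewidth. On the other hand G contains the 4-clique {0, 1, 3, 4}. A clique must lie in a single bag of any decomposition, so no decomposition can have width below 3. Therefore the treewidth is 3.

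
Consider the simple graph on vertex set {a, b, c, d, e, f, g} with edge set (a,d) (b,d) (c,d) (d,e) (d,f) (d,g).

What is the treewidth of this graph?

1

A width-1 tree decomposition is:
Bags: B1 = {a, d}  B2 = {d, g}  B3 = {d, f}  B4 = {b, d}  B5 = {c, d}  B6 = {d, e}
Tree: B1–B2, B1–B3, B2–B4, B4–B5, B4–B6
Every bag has size at most 2, so the width is 2 − 1 = 1 and tw(G) ≤ 1. G has an edge, so its treewidth is at least 1. Combining the bounds, tw(G) = 1.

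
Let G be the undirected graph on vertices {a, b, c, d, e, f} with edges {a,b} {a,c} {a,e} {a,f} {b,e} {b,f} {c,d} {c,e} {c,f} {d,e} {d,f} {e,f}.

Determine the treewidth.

A width-3 tree decomposition is:
Bags: B1 = {a, c, e, f}  B2 = {c, d, e, f}  B3 = {a, b, e, f}
Tree: B1–B2, B1–B3
Each bag holds 4 vertices, so the decomposition has width 3, which upper-bounds the treewidth. Conversely, {c, d, e, f} is a clique of size 4, and the vertices of any clique must share a bag in every tree decomposition; so some bag has ≥ 4 vertices and tw(G) ≥ 3. The upper and lower bounds meet at 3, so that is the treewidth.

3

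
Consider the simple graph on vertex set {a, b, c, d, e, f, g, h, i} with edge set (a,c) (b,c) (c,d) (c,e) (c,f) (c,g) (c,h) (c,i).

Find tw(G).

1

A width-1 tree decomposition is:
Bags: B1 = {c, g}  B2 = {c, f}  B3 = {c, e}  B4 = {c, d}  B5 = {b, c}  B6 = {a, c}  B7 = {c, h}  B8 = {c, i}
Tree: B1–B2, B1–B3, B3–B4, B2–B5, B3–B6, B2–B7, B4–B8
The largest bag has 2 vertices, giving width 1; this decomposition certifies tw(G) ≤ 1. G has an edge, so its treewidth is at least 1. Therefore the treewidth is 1.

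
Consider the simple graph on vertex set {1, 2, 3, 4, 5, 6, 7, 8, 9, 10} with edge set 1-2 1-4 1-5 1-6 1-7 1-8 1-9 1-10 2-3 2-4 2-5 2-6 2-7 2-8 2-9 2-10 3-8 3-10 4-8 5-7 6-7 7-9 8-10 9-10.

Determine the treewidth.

3

A width-3 tree decomposition is:
Bags: B1 = {1, 2, 7, 9}  B2 = {1, 2, 9, 10}  B3 = {1, 2, 5, 7}  B4 = {1, 2, 6, 7}  B5 = {1, 2, 8, 10}  B6 = {2, 3, 8, 10}  B7 = {1, 2, 4, 8}
Tree: B1–B2, B1–B3, B1–B4, B2–B5, B5–B6, B5–B7
The largest bag has 4 vertices, giving width 3; this decomposition certifies tw(G) ≤ 3. On the other hand G contains the 4-clique {1, 2, 8, 10}. A clique must lie in a single bag of any decomposition, so no decomposition can have width below 3. The upper and lower bounds meet at 3, so that is the treewidth.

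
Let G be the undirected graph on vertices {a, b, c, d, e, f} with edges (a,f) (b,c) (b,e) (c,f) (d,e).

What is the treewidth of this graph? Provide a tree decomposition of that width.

Each bag holds 2 vertices, so the decomposition has width 1, which upper-bounds the treewidth. G has an edge, so its treewidth is at least 1. Combining the bounds, tw(G) = 1.

Treewidth 1.
One such decomposition:
Bags: B1 = {d, e}  B2 = {b, e}  B3 = {b, c}  B4 = {c, f}  B5 = {a, f}
Tree: B1–B2, B2–B3, B3–B4, B4–B5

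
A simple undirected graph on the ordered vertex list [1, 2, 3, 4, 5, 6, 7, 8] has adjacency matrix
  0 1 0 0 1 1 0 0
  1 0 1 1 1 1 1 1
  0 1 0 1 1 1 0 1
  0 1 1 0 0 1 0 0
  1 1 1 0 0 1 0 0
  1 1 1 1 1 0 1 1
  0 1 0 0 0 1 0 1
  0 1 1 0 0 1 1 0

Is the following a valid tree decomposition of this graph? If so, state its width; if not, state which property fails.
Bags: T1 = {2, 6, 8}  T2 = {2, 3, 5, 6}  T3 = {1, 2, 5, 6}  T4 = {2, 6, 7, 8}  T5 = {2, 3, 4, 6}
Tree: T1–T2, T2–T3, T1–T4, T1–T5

A tree decomposition must satisfy three properties: every vertex lies in some bag; for every edge, both endpoints lie together in some bag; and for every vertex, the bags containing it form a connected subtree. Here edge (3,8) lies in no bag, so the decomposition is invalid.

No — edge (3,8) lies in no bag.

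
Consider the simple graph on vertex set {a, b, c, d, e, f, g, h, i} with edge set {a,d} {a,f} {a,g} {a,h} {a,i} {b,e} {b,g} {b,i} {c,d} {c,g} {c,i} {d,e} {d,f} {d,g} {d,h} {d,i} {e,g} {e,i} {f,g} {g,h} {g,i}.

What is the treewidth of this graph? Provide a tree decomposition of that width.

Treewidth 3.
Bags: B1 = {c, d, g, i}  B2 = {d, e, g, i}  B3 = {a, d, g, i}  B4 = {b, e, g, i}  B5 = {a, d, g, h}  B6 = {a, d, f, g}
Tree: B1–B2, B2–B3, B2–B4, B3–B5, B5–B6

Each bag holds 4 vertices, so the decomposition has width 3, which upper-bounds the treewidth. On the other hand G contains the 4-clique {a, d, g, h}. A clique must lie in a single bag of any decomposition, so no decomposition can have width below 3. Combining the bounds, tw(G) = 3.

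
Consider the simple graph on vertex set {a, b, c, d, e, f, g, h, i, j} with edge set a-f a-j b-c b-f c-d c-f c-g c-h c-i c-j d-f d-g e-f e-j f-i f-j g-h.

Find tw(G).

2

A width-2 tree decomposition is:
Bags: B1 = {c, f, j}  B2 = {c, d, f}  B3 = {b, c, f}  B4 = {c, d, g}  B5 = {e, f, j}  B6 = {c, g, h}  B7 = {a, f, j}  B8 = {c, f, i}
Tree: B1–B2, B2–B3, B2–B4, B1–B5, B4–B6, B1–B7, B2–B8
The largest bag has 3 vertices, giving width 2; this decomposition certifies tw(G) ≤ 2. For the lower bound, the 3 vertices {c, d, g} are pairwise adjacent, and any tree decomposition puts a clique entirely inside one bag — forcing width ≥ 2. Combining the bounds, tw(G) = 2.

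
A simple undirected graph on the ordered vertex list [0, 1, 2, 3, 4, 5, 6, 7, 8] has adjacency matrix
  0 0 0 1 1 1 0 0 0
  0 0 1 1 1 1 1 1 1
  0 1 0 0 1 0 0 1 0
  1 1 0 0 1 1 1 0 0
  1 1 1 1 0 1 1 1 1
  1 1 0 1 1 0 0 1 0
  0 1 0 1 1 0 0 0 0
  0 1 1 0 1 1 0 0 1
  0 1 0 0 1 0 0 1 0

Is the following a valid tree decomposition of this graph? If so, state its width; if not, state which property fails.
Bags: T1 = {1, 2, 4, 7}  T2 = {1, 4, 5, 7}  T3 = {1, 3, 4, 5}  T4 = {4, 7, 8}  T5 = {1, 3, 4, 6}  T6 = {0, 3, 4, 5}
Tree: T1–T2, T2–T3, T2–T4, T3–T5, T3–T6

No — edge (1,8) lies in no bag.

A tree decomposition must satisfy three properties: every vertex lies in some bag; for every edge, both endpoints lie together in some bag; and for every vertex, the bags containing it form a connected subtree. Here edge (1,8) lies in no bag, so the decomposition is invalid.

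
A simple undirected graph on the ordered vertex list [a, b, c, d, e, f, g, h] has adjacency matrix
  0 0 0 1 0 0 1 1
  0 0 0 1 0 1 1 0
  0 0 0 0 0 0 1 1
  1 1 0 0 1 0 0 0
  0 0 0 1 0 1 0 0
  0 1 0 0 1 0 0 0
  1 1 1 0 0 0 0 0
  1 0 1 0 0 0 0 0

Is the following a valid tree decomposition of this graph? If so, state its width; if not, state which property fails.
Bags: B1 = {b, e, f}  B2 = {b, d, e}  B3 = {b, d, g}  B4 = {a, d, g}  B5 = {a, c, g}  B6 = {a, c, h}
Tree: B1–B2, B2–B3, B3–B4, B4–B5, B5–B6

Yes; width 2.

Every vertex of G appears in some bag (union = {a, b, c, d, e, f, g, h}); every edge is covered by a bag; and for each vertex v the set of bags containing v is connected in the bag tree. The decomposition is therefore valid. The largest bag has 3 vertices, so the width is 2.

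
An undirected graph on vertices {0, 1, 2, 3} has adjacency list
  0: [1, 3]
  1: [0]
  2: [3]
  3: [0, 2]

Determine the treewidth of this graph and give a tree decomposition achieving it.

Each bag holds 2 vertices, so the decomposition has width 1, which upper-bounds the treewidth. Since G has at least one edge (e.g. 0–1), it is not an edgeless graph, so tw(G) ≥ 1. Hence tw(G) = 1 exactly.

Treewidth 1.
Bags: B1 = {0, 1}  B2 = {0, 3}  B3 = {2, 3}
Tree: B1–B2, B2–B3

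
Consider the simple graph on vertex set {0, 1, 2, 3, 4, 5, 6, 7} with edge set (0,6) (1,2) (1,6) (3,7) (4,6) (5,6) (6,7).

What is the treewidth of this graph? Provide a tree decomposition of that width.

Treewidth 1.
One such decomposition:
Bags: B1 = {1, 6}  B2 = {4, 6}  B3 = {6, 7}  B4 = {3, 7}  B5 = {5, 6}  B6 = {0, 6}  B7 = {1, 2}
Tree: B1–B2, B1–B3, B3–B4, B2–B5, B2–B6, B1–B7

The largest bag has 2 vertices, giving width 1; this decomposition certifies tw(G) ≤ 1. Since G has at least one edge (e.g. 1–6), it is not an edgeless graph, so tw(G) ≥ 1. Hence tw(G) = 1 exactly.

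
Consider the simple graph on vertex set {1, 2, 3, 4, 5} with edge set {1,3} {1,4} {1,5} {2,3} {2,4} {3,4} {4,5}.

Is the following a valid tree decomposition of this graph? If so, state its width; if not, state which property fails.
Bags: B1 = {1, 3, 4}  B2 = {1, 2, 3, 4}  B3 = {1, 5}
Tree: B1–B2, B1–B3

A tree decomposition must satisfy three properties: every vertex lies in some bag; for every edge, both endpoints lie together in some bag; and for every vertex, the bags containing it form a connected subtree. Here edge (4,5) lies in no bag, so the decomposition is invalid.

No — edge (4,5) lies in no bag.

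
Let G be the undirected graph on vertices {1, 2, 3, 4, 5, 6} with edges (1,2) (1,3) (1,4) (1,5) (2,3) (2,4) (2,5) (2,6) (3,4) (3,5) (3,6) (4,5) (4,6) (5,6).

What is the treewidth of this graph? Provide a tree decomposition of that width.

Every bag has size at most 5, so the width is 5 − 1 = 4 and tw(G) ≤ 4. Conversely, {1, 2, 3, 4, 5} is a clique of size 5, and the vertices of any clique must share a bag in every tree decomposition; so some bag has ≥ 5 vertices and tw(G) ≥ 4. Therefore the treewidth is 4.

Treewidth 4.
One optimal decomposition is:
Bags: B1 = {1, 2, 3, 4, 5}  B2 = {2, 3, 4, 5, 6}
Tree: B1–B2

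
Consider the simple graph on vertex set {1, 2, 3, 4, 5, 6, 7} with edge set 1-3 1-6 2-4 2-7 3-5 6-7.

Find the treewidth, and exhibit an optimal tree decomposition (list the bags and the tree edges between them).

Treewidth 1.
One optimal decomposition is:
Bags: B1 = {3, 5}  B2 = {1, 3}  B3 = {1, 6}  B4 = {6, 7}  B5 = {2, 7}  B6 = {2, 4}
Tree: B1–B2, B2–B3, B3–B4, B4–B5, B5–B6

Each bag holds 2 vertices, so the decomposition has width 1, which upper-bounds the treewidth. G has an edge, so its treewidth is at least 1. Hence tw(G) = 1 exactly.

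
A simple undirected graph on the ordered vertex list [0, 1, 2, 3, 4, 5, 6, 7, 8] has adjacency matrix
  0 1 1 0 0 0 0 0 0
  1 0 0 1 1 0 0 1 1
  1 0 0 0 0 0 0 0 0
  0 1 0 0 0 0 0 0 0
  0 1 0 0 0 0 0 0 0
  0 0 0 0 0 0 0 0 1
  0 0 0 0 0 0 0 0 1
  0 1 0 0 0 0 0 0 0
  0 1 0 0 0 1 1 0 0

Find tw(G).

A width-1 tree decomposition is:
Bags: B1 = {0, 1}  B2 = {1, 8}  B3 = {1, 7}  B4 = {1, 3}  B5 = {6, 8}  B6 = {5, 8}  B7 = {1, 4}  B8 = {0, 2}
Tree: B1–B2, B1–B3, B1–B4, B2–B5, B2–B6, B2–B7, B1–B8
Each bag holds 2 vertices, so the decomposition has width 1, which upper-bounds the treewidth. Since G has at least one edge (e.g. 0–1), it is not an edgeless graph, so tw(G) ≥ 1. Hence tw(G) = 1 exactly.

1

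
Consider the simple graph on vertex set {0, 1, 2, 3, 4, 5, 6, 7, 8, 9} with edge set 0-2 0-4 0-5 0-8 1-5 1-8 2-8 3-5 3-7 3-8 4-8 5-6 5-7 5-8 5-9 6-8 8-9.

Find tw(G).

A width-2 tree decomposition is:
Bags: B1 = {0, 5, 8}  B2 = {5, 6, 8}  B3 = {0, 4, 8}  B4 = {0, 2, 8}  B5 = {5, 8, 9}  B6 = {1, 5, 8}  B7 = {3, 5, 8}  B8 = {3, 5, 7}
Tree: B1–B2, B1–B3, B1–B4, B1–B5, B5–B6, B1–B7, B7–B8
Each bag holds 3 vertices, so the decomposition has width 2, which upper-bounds the treewidth. For the lower bound, the 3 vertices {0, 2, 8} are pairwise adjacent, and any tree decomposition puts a clique entirely inside one bag — forcing width ≥ 2. Hence tw(G) = 2 exactly.

2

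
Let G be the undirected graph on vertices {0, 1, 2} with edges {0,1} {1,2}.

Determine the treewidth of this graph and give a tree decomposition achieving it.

Every bag has size at most 2, so the width is 2 − 1 = 1 and tw(G) ≤ 1. Since G has at least one edge (e.g. 0–1), it is not an edgeless graph, so tw(G) ≥ 1. Hence tw(G) = 1 exactly.

Treewidth 1.
Bags: B1 = {0, 1}  B2 = {1, 2}
Tree: B1–B2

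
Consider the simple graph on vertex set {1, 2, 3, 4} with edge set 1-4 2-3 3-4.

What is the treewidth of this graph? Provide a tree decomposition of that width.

The largest bag has 2 vertices, giving width 1; this decomposition certifies tw(G) ≤ 1. Any graph with an edge has treewidth ≥ 1, and G has the edge 4–1. Hence tw(G) = 1 exactly.

Treewidth 1.
One optimal decomposition is:
Bags: B1 = {1, 4}  B2 = {3, 4}  B3 = {2, 3}
Tree: B1–B2, B2–B3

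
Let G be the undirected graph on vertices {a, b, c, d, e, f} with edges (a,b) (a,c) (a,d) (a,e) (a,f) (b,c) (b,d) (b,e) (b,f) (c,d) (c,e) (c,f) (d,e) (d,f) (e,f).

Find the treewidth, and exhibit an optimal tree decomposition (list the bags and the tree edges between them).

Treewidth 5.
One such decomposition:
Bags: B1 = {a, b, c, d, e, f}
Tree: (single bag)

A single bag containing all 6 vertices is trivially a valid decomposition of width 5. Conversely, {a, b, c, d, e, f} is a clique of size 6, and the vertices of any clique must share a bag in every tree decomposition; so some bag has ≥ 6 vertices and tw(G) ≥ 5. Therefore the treewidth is 5.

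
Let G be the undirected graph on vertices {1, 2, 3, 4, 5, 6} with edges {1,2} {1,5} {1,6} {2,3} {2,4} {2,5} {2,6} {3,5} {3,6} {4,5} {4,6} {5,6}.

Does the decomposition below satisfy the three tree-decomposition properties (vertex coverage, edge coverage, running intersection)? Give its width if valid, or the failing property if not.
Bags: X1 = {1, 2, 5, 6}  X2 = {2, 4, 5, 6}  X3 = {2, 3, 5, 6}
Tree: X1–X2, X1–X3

Vertex coverage: the bags together contain {1, 2, 3, 4, 5, 6}, the full vertex set. Edge coverage: each edge of G has both endpoints in at least one bag. Running intersection: for every vertex, the bags containing it form a connected subtree. All three properties hold, so this is a valid tree decomposition of width max|bag| − 1 = 3, and hence tw(G) ≤ 3.

Yes; width 3.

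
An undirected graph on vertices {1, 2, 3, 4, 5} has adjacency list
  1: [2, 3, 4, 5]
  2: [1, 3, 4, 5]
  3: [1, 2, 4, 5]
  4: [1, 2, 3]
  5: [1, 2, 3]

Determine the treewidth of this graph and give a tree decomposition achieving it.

Treewidth 3.
One optimal decomposition is:
Bags: B1 = {1, 2, 3, 4}  B2 = {1, 2, 3, 5}
Tree: B1–B2

Every bag has size at most 4, so the width is 4 − 1 = 3 and tw(G) ≤ 3. On the other hand G contains the 4-clique {1, 2, 3, 4}. A clique must lie in a single bag of any decomposition, so no decomposition can have width below 3. Therefore the treewidth is 3.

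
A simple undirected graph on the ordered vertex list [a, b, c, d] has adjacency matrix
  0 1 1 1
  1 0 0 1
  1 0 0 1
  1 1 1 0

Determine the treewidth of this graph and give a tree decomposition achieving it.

Treewidth 2.
One such decomposition:
Bags: B1 = {a, b, d}  B2 = {a, c, d}
Tree: B1–B2

Every bag has size at most 3, so the width is 3 − 1 = 2 and tw(G) ≤ 2. On the other hand G contains the 3-clique {a, c, d}. A clique must lie in a single bag of any decomposition, so no decomposition can have width below 2. Hence tw(G) = 2 exactly.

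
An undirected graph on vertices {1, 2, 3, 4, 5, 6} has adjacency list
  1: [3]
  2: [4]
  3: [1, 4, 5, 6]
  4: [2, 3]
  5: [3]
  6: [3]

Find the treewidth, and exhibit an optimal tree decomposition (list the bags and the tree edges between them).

Treewidth 1.
Bags: B1 = {3, 6}  B2 = {3, 5}  B3 = {3, 4}  B4 = {1, 3}  B5 = {2, 4}
Tree: B1–B2, B2–B3, B2–B4, B3–B5

Every bag has size at most 2, so the width is 2 − 1 = 1 and tw(G) ≤ 1. Since G has at least one edge (e.g. 6–3), it is not an edgeless graph, so tw(G) ≥ 1. Combining the bounds, tw(G) = 1.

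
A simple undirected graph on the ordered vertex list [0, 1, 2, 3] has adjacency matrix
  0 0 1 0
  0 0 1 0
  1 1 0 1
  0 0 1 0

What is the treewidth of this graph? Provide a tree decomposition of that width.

Each bag holds 2 vertices, so the decomposition has width 1, which upper-bounds the treewidth. G has an edge, so its treewidth is at least 1. Combining the bounds, tw(G) = 1.

Treewidth 1.
Bags: B1 = {1, 2}  B2 = {2, 3}  B3 = {0, 2}
Tree: B1–B2, B2–B3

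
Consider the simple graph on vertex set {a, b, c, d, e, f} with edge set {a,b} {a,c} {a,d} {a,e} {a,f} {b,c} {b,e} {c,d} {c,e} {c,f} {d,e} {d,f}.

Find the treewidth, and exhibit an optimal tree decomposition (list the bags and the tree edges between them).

Treewidth 3.
One optimal decomposition is:
Bags: B1 = {a, c, d, f}  B2 = {a, c, d, e}  B3 = {a, b, c, e}
Tree: B1–B2, B2–B3

Each bag holds 4 vertices, so the decomposition has width 3, which upper-bounds the treewidth. For the lower bound, the 4 vertices {a, c, d, e} are pairwise adjacent, and any tree decomposition puts a clique entirely inside one bag — forcing width ≥ 3. Combining the bounds, tw(G) = 3.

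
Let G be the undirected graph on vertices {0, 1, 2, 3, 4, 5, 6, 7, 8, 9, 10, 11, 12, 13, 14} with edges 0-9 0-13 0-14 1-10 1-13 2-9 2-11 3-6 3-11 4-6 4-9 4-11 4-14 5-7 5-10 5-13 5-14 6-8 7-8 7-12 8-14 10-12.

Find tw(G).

3

A width-3 tree decomposition is:
Bags: B1 = {1, 10, 12, 13}  B2 = {5, 10, 12, 13}  B3 = {5, 7, 12, 13}  B4 = {0, 5, 7, 13}  B5 = {0, 5, 7, 14}  B6 = {0, 7, 8, 14}  B7 = {0, 8, 9, 14}  B8 = {4, 8, 9, 14}  B9 = {4, 6, 8, 9}  B10 = {2, 4, 6, 9}  B11 = {2, 4, 6, 11}  B12 = {2, 3, 6, 11}
Tree: B1–B2, B2–B3, B3–B4, B4–B5, B5–B6, B6–B7, B7–B8, B8–B9, B9–B10, B10–B11, B11–B12
The largest bag has 4 vertices, giving width 3; this decomposition certifies tw(G) ≤ 3. For the lower bound: the 4 vertex sets {1,10,12}, {13}, {5}, {0,7,8,14} are disjoint, each induces a connected subgraph, and every pair is joined by at least one edge of G. Contracting each set to a single vertex therefore yields K_{4} as a minor, and since treewidth is minor-monotone, tw(G) ≥ tw(K_{4}) = 3. Combining the bounds, tw(G) = 3.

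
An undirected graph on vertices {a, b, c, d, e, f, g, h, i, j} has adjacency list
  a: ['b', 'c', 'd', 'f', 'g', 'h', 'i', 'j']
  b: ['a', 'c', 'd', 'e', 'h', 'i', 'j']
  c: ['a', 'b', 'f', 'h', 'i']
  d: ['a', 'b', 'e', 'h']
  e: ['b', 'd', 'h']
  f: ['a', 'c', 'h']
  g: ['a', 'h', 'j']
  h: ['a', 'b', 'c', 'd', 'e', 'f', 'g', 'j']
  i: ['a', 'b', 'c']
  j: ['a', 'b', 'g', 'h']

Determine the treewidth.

A width-3 tree decomposition is:
Bags: B1 = {a, b, h, j}  B2 = {a, b, c, h}  B3 = {a, b, d, h}  B4 = {a, g, h, j}  B5 = {b, d, e, h}  B6 = {a, c, f, h}  B7 = {a, b, c, i}
Tree: B1–B2, B1–B3, B1–B4, B3–B5, B2–B6, B2–B7
The largest bag has 4 vertices, giving width 3; this decomposition certifies tw(G) ≤ 3. For the lower bound, the 4 vertices {b, d, e, h} are pairwise adjacent, and any tree decomposition puts a clique entirely inside one bag — forcing width ≥ 3. Hence tw(G) = 3 exactly.

3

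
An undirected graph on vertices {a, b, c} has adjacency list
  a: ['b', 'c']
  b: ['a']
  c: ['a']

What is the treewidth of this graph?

1

A width-1 tree decomposition is:
Bags: B1 = {a, c}  B2 = {a, b}
Tree: B1–B2
The largest bag has 2 vertices, giving width 1; this decomposition certifies tw(G) ≤ 1. G has an edge, so its treewidth is at least 1. Combining the bounds, tw(G) = 1.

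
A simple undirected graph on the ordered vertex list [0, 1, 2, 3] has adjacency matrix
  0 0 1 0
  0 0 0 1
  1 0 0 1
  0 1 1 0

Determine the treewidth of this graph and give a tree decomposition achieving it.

Treewidth 1.
One such decomposition:
Bags: B1 = {0, 2}  B2 = {2, 3}  B3 = {1, 3}
Tree: B1–B2, B2–B3

Every bag has size at most 2, so the width is 2 − 1 = 1 and tw(G) ≤ 1. Since G has at least one edge (e.g. 0–2), it is not an edgeless graph, so tw(G) ≥ 1. Therefore the treewidth is 1.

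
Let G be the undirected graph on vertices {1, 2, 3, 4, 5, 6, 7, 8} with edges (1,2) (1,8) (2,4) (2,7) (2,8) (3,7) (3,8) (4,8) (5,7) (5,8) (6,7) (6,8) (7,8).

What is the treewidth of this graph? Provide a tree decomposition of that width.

Treewidth 2.
Bags: B1 = {5, 7, 8}  B2 = {2, 7, 8}  B3 = {3, 7, 8}  B4 = {6, 7, 8}  B5 = {2, 4, 8}  B6 = {1, 2, 8}
Tree: B1–B2, B1–B3, B3–B4, B2–B5, B2–B6

The largest bag has 3 vertices, giving width 2; this decomposition certifies tw(G) ≤ 2. For the lower bound, the 3 vertices {1, 2, 8} are pairwise adjacent, and any tree decomposition puts a clique entirely inside one bag — forcing width ≥ 2. The upper and lower bounds meet at 2, so that is the treewidth.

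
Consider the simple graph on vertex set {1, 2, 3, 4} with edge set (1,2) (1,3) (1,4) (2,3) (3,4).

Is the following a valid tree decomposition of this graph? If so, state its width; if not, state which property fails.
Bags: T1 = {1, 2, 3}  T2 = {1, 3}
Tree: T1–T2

No — vertex 4 appears in no bag.

A tree decomposition must satisfy three properties: every vertex lies in some bag; for every edge, both endpoints lie together in some bag; and for every vertex, the bags containing it form a connected subtree. Here vertex 4 appears in no bag, so the decomposition is invalid.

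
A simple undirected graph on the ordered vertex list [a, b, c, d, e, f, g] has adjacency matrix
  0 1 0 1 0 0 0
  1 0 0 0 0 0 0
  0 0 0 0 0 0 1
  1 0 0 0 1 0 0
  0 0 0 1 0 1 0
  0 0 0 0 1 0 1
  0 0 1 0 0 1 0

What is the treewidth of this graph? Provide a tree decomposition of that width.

Every bag has size at most 2, so the width is 2 − 1 = 1 and tw(G) ≤ 1. Any graph with an edge has treewidth ≥ 1, and G has the edge c–g. Hence tw(G) = 1 exactly.

Treewidth 1.
One such decomposition:
Bags: B1 = {c, g}  B2 = {f, g}  B3 = {e, f}  B4 = {d, e}  B5 = {a, d}  B6 = {a, b}
Tree: B1–B2, B2–B3, B3–B4, B4–B5, B5–B6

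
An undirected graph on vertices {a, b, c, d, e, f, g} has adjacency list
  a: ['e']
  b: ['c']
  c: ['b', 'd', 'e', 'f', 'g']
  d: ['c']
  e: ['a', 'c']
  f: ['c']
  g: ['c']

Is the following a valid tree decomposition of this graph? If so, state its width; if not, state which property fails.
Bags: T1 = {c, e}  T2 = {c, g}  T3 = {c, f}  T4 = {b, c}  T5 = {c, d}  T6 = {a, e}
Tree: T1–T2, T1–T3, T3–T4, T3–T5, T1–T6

Vertex coverage: the bags together contain {a, b, c, d, e, f, g}, the full vertex set. Edge coverage: each edge of G has both endpoints in at least one bag. Running intersection: for every vertex, the bags containing it form a connected subtree. All three properties hold, so this is a valid tree decomposition of width max|bag| − 1 = 1, and hence tw(G) ≤ 1.

Yes; width 1.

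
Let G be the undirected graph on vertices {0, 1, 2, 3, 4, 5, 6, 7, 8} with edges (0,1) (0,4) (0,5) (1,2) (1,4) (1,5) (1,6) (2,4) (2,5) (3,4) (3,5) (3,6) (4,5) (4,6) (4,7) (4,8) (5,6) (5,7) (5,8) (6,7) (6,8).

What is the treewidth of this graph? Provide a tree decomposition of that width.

Each bag holds 4 vertices, so the decomposition has width 3, which upper-bounds the treewidth. For the lower bound, the 4 vertices {0, 1, 4, 5} are pairwise adjacent, and any tree decomposition puts a clique entirely inside one bag — forcing width ≥ 3. Therefore the treewidth is 3.

Treewidth 3.
One such decomposition:
Bags: B1 = {4, 5, 6, 8}  B2 = {3, 4, 5, 6}  B3 = {4, 5, 6, 7}  B4 = {1, 4, 5, 6}  B5 = {1, 2, 4, 5}  B6 = {0, 1, 4, 5}
Tree: B1–B2, B2–B3, B2–B4, B4–B5, B4–B6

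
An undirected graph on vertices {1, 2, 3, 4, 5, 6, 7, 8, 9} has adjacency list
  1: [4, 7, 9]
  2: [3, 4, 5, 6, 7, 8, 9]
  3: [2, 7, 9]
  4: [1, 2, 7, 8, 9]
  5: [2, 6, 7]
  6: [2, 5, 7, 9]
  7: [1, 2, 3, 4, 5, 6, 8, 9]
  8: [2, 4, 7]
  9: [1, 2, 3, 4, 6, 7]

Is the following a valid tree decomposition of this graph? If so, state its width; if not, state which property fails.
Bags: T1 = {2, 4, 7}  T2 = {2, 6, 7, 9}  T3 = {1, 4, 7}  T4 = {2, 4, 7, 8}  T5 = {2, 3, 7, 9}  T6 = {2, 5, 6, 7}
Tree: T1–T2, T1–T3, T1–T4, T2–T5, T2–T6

A tree decomposition must satisfy three properties: every vertex lies in some bag; for every edge, both endpoints lie together in some bag; and for every vertex, the bags containing it form a connected subtree. Here edge (9,4) lies in no bag, so the decomposition is invalid.

No — edge (9,4) lies in no bag.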